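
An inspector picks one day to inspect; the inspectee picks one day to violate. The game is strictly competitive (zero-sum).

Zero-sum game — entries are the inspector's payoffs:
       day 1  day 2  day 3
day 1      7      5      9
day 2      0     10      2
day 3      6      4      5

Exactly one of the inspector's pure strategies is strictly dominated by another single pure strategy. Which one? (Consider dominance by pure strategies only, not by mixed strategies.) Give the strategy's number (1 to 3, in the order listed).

Compare day 3 with day 1: 7 > 6, 5 > 4, 9 > 5.
So day 1 strictly dominates day 3 for the inspector; day 3 is strictly dominated.

3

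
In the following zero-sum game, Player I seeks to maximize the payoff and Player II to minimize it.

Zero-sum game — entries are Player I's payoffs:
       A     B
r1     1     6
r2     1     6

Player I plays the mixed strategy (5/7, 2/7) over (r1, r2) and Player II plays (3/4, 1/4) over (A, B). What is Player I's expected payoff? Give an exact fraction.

9/4

Against (3/4, 1/4), each row's expected payoff is r1: 9/4; r2: 9/4.
Taking the (5/7, 2/7)-weighted average: (5/7)·(9/4) + (2/7)·(9/4) = 9/4.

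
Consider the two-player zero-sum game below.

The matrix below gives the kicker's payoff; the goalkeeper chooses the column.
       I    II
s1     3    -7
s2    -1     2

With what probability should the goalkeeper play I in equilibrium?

Row minima are -7 and -1, so the kicker's maximin is -1; column maxima are 3 and 2, so the goalkeeper's minimax is 2. These differ, so the equilibrium is in mixed strategies.
Let the goalkeeper play I with probability q. The kicker is indifferent when 3q − 7(1−q) = −q + 2(1−q), giving q = 9/13.

9/13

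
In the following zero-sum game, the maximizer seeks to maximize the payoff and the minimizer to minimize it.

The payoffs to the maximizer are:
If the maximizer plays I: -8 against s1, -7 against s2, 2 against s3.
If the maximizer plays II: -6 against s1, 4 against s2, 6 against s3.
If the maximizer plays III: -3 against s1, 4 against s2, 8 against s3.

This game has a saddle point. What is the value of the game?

-3

Row minima: -8, -6, -3 → the maximizer's maximin is -3.
Column maxima: -3, 4, 8 → the minimizer's minimax is -3.
They coincide at (III, s1), so the value is -3.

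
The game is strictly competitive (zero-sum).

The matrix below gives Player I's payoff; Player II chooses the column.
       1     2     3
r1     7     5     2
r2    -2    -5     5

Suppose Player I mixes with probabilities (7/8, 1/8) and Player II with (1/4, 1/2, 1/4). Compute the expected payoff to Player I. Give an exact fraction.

Against (1/4, 1/2, 1/4), each row's expected payoff is r1: 19/4; r2: -7/4.
Taking the (7/8, 1/8)-weighted average: (7/8)·(19/4) + (1/8)·(-7/4) = 63/16.

63/16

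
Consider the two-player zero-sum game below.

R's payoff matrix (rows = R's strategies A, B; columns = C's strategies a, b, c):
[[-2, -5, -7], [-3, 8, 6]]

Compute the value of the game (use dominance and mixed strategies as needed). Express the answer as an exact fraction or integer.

-33/14

Column b is strictly dominated by c for C (it gives R more in every row).
The remaining 2×2 game on (A, B) × (a, c) has no saddle point. Let R play A with probability p; indifference gives −2p − 3(1−p) = −7p + 6(1−p), so p = 9/14.
Similarly C's optimal q on a is 13/14, and the value is -2·(13/14) + (-7)·(1/14) = -33/14.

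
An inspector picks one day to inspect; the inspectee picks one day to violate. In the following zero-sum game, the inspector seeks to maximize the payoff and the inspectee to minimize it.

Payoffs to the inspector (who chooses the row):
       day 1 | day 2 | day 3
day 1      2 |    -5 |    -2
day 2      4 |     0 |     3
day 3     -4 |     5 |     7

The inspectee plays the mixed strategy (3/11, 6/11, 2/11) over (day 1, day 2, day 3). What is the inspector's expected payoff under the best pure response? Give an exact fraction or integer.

day 1: (2)·(3/11) + (-5)·(6/11) + (-2)·(2/11) = -28/11.
day 2: (4)·(3/11) + (0)·(6/11) + (3)·(2/11) = 18/11.
day 3: (-4)·(3/11) + (5)·(6/11) + (7)·(2/11) = 32/11.
The best pure response is day 3 with expected payoff 32/11.

32/11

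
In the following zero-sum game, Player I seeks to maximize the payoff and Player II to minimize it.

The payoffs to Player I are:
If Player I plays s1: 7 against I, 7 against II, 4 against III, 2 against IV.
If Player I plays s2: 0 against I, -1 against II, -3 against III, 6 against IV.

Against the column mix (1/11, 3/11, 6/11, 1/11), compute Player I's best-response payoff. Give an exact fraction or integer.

s1: (7)·(1/11) + (7)·(3/11) + (4)·(6/11) + (2)·(1/11) = 54/11.
s2: (0)·(1/11) + (-1)·(3/11) + (-3)·(6/11) + (6)·(1/11) = -15/11.
The best pure response is s1 with expected payoff 54/11.

54/11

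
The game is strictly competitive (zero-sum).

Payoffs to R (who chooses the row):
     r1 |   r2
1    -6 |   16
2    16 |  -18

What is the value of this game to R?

37/14

Row minima are -6 and -18, so R's maximin is -6; column maxima are 16 and 16, so C's minimax is 16. These differ, so the equilibrium is in mixed strategies.
Let R play 1 with probability p. C is indifferent when −6p + 16(1−p) = 16p − 18(1−p), giving p = 17/28.
Let C play r1 with probability q. R is indifferent when −6q + 16(1−q) = 16q − 18(1−q), giving q = 17/28.
The value is -6·(17/28) + (16)·(11/28) = 37/14.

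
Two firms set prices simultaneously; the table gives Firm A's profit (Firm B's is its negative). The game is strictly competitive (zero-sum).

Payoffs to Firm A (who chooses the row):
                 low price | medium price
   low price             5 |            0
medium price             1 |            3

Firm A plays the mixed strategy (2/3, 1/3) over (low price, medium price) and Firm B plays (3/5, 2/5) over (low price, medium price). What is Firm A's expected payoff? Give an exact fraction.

Against (3/5, 2/5), each row's expected payoff is low price: 3; medium price: 9/5.
Taking the (2/3, 1/3)-weighted average: (2/3)·(3) + (1/3)·(9/5) = 13/5.

13/5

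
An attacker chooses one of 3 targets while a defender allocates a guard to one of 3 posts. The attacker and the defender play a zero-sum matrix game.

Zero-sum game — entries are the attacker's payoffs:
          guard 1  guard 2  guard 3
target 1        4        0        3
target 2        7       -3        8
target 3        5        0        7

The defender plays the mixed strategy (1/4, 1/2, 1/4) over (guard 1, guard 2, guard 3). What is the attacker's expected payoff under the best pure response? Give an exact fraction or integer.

3

target 1: (4)·(1/4) + (0)·(1/2) + (3)·(1/4) = 7/4.
target 2: (7)·(1/4) + (-3)·(1/2) + (8)·(1/4) = 9/4.
target 3: (5)·(1/4) + (0)·(1/2) + (7)·(1/4) = 3.
The best pure response is target 3 with expected payoff 3.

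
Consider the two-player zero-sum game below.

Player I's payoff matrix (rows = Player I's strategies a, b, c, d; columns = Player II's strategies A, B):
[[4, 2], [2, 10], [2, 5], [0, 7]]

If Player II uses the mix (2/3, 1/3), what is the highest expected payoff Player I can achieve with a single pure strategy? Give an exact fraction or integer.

a: (4)·(2/3) + (2)·(1/3) = 10/3.
b: (2)·(2/3) + (10)·(1/3) = 14/3.
c: (2)·(2/3) + (5)·(1/3) = 3.
d: (0)·(2/3) + (7)·(1/3) = 7/3.
The best pure response is b with expected payoff 14/3.

14/3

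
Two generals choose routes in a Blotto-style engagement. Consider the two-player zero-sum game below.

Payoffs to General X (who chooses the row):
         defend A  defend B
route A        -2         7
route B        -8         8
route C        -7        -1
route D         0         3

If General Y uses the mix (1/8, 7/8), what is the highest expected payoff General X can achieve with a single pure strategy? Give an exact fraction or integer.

route A: (-2)·(1/8) + (7)·(7/8) = 47/8.
route B: (-8)·(1/8) + (8)·(7/8) = 6.
route C: (-7)·(1/8) + (-1)·(7/8) = -7/4.
route D: (0)·(1/8) + (3)·(7/8) = 21/8.
The best pure response is route B with expected payoff 6.

6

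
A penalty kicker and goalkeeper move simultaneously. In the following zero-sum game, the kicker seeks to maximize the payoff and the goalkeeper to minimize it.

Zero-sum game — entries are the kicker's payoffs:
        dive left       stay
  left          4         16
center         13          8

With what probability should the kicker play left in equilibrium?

5/17

Row minima are 4 and 8, so the kicker's maximin is 8; column maxima are 13 and 16, so the goalkeeper's minimax is 13. These differ, so the equilibrium is in mixed strategies.
Let the kicker play left with probability p. The goalkeeper is indifferent when 4p + 13(1−p) = 16p + 8(1−p), giving p = 5/17.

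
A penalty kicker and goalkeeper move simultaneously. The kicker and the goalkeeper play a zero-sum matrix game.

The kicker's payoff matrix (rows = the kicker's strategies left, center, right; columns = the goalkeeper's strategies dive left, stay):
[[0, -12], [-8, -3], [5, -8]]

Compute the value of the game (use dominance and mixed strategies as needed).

Row left is strictly dominated by row right, so the kicker never plays it.
The remaining 2×2 game on (center, right) × (dive left, stay) has no saddle point. Let the kicker play center with probability p; indifference gives −8p + 5(1−p) = −3p − 8(1−p), so p = 13/18.
Similarly the goalkeeper's optimal q on dive left is 5/18, and the value is -8·(5/18) + (-3)·(13/18) = -79/18.

-79/18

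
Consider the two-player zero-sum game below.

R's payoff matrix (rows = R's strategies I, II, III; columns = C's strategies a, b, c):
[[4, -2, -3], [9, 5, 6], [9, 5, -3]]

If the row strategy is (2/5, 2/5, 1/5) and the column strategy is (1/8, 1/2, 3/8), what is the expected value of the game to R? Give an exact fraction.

11/5

Against (1/8, 1/2, 3/8), each row's expected payoff is I: -13/8; II: 47/8; III: 5/2.
Taking the (2/5, 2/5, 1/5)-weighted average: (2/5)·(-13/8) + (2/5)·(47/8) + (1/5)·(5/2) = 11/5.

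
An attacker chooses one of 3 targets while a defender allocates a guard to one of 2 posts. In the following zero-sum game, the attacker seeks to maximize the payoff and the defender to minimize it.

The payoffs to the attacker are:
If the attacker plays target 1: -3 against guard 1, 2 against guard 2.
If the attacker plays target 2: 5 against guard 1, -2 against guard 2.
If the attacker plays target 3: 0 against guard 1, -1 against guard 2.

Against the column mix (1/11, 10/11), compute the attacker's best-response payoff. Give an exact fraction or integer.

target 1: (-3)·(1/11) + (2)·(10/11) = 17/11.
target 2: (5)·(1/11) + (-2)·(10/11) = -15/11.
target 3: (0)·(1/11) + (-1)·(10/11) = -10/11.
The best pure response is target 1 with expected payoff 17/11.

17/11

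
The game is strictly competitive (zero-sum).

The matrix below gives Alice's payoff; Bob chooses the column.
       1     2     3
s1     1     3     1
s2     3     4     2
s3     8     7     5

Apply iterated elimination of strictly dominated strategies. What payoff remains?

5

Row s2 is strictly dominated by row s3 (8>3, 7>4, 5>2); eliminate s2.
Column 2 is strictly dominated by 3 for Bob (1<3, 5<7); eliminate 2.
Row s1 is strictly dominated by row s3 (8>1, 5>1); eliminate s1.
Column 1 is strictly dominated by 3 for Bob (5<8); eliminate 1.
Only (s3, 3) remains, with payoff 5.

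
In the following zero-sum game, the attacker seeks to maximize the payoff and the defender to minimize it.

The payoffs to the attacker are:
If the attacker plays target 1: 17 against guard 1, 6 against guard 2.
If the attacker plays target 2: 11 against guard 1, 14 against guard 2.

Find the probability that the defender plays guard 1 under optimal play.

4/7

Row minima are 6 and 11, so the attacker's maximin is 11; column maxima are 17 and 14, so the defender's minimax is 14. These differ, so the equilibrium is in mixed strategies.
Let the defender play guard 1 with probability q. The attacker is indifferent when 17q + 6(1−q) = 11q + 14(1−q), giving q = 4/7.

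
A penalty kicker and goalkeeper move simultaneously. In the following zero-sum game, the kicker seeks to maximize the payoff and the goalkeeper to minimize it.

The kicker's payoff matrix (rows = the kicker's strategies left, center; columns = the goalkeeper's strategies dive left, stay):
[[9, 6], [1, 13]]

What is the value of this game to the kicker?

Row minima are 6 and 1, so the kicker's maximin is 6; column maxima are 9 and 13, so the goalkeeper's minimax is 9. These differ, so the equilibrium is in mixed strategies.
Let the kicker play left with probability p. The goalkeeper is indifferent when 9p + (1−p) = 6p + 13(1−p), giving p = 4/5.
Let the goalkeeper play dive left with probability q. The kicker is indifferent when 9q + 6(1−q) = q + 13(1−q), giving q = 7/15.
The value is 9·(7/15) + (6)·(8/15) = 37/5.

37/5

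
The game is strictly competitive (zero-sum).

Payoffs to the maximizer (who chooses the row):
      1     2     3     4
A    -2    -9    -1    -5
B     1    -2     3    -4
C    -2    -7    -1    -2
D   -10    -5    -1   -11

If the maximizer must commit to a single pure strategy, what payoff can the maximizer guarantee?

The worst-case payoff for each row is A: -9, B: -4, C: -7, D: -11.
The best of these is -4.

-4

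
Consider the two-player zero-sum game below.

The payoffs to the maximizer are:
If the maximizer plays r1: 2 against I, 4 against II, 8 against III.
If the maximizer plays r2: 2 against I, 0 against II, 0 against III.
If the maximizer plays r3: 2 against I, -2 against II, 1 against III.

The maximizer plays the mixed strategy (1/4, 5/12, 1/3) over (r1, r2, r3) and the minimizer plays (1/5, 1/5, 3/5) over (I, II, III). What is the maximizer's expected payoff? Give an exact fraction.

Against (1/5, 1/5, 3/5), each row's expected payoff is r1: 6; r2: 2/5; r3: 3/5.
Taking the (1/4, 5/12, 1/3)-weighted average: (1/4)·(6) + (5/12)·(2/5) + (1/3)·(3/5) = 28/15.

28/15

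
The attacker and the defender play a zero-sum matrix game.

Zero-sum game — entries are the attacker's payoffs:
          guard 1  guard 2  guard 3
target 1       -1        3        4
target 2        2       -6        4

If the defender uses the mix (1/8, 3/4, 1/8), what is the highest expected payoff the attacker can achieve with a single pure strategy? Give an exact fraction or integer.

target 1: (-1)·(1/8) + (3)·(3/4) + (4)·(1/8) = 21/8.
target 2: (2)·(1/8) + (-6)·(3/4) + (4)·(1/8) = -15/4.
The best pure response is target 1 with expected payoff 21/8.

21/8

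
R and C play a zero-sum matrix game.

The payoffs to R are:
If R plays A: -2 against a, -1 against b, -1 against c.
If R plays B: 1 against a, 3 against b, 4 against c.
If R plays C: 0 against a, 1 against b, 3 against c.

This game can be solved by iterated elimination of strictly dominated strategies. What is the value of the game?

1

Column b is strictly dominated by a for C (-2<-1, 1<3, 0<1); eliminate b.
Row A is strictly dominated by row B (1>-2, 4>-1); eliminate A.
Row C is strictly dominated by row B (1>0, 4>3); eliminate C.
Column c is strictly dominated by a for C (1<4); eliminate c.
Only (B, a) remains, with payoff 1.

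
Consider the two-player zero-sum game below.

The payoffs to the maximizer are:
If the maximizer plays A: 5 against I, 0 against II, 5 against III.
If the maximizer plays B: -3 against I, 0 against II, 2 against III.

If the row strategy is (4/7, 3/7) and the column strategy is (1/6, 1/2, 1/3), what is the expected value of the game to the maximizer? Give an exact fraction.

Against (1/6, 1/2, 1/3), each row's expected payoff is A: 5/2; B: 1/6.
Taking the (4/7, 3/7)-weighted average: (4/7)·(5/2) + (3/7)·(1/6) = 3/2.

3/2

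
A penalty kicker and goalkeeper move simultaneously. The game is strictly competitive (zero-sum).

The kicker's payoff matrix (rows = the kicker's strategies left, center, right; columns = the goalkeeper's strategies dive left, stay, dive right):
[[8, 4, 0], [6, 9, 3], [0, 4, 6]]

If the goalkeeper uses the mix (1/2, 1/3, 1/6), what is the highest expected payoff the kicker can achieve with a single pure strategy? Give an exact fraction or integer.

left: (8)·(1/2) + (4)·(1/3) + (0)·(1/6) = 16/3.
center: (6)·(1/2) + (9)·(1/3) + (3)·(1/6) = 13/2.
right: (0)·(1/2) + (4)·(1/3) + (6)·(1/6) = 7/3.
The best pure response is center with expected payoff 13/2.

13/2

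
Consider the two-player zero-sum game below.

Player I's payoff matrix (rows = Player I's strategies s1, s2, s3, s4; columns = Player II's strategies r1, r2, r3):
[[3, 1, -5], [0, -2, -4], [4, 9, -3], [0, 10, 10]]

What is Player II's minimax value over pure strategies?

4

The worst case (largest entry) in each column is r1: 4, r2: 10, r3: 10.
The best (smallest) of these is 4.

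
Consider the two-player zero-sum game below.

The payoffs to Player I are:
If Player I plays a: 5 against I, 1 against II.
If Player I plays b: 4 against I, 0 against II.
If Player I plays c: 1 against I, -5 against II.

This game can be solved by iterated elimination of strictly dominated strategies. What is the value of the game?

1

Column I is strictly dominated by II for Player II (1<5, 0<4, -5<1); eliminate I.
Row c is strictly dominated by row a (1>-5); eliminate c.
Row b is strictly dominated by row a (1>0); eliminate b.
Only (a, II) remains, with payoff 1.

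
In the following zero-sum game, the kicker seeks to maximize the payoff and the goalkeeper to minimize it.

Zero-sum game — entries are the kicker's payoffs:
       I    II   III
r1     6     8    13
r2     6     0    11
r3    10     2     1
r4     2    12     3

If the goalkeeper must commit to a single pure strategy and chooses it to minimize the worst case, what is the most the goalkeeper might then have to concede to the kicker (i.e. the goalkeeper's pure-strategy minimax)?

10

The worst case (largest entry) in each column is I: 10, II: 12, III: 13.
The best (smallest) of these is 10.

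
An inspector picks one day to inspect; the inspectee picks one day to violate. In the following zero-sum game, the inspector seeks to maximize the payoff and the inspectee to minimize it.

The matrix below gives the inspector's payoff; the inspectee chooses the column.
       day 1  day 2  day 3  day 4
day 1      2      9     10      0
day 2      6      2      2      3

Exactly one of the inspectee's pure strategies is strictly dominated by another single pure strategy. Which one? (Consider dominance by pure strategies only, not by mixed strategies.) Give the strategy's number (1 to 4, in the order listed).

The inspectee prefers columns that give the inspector less. Compare day 1 with day 4: 0 < 2, 3 < 6.
So day 4 strictly dominates day 1 for the inspectee; day 1 is strictly dominated.

1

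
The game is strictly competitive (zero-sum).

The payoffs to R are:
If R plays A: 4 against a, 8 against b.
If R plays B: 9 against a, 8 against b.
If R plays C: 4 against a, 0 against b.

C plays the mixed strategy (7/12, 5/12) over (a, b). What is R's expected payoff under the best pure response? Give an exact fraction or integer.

103/12

A: (4)·(7/12) + (8)·(5/12) = 17/3.
B: (9)·(7/12) + (8)·(5/12) = 103/12.
C: (4)·(7/12) + (0)·(5/12) = 7/3.
The best pure response is B with expected payoff 103/12.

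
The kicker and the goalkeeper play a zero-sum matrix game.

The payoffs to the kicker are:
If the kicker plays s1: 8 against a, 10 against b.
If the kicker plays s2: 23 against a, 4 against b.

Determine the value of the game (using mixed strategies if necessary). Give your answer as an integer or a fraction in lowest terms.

66/7

Row minima are 8 and 4, so the kicker's maximin is 8; column maxima are 23 and 10, so the goalkeeper's minimax is 10. These differ, so the equilibrium is in mixed strategies.
Let the kicker play s1 with probability p. The goalkeeper is indifferent when 8p + 23(1−p) = 10p + 4(1−p), giving p = 19/21.
Let the goalkeeper play a with probability q. The kicker is indifferent when 8q + 10(1−q) = 23q + 4(1−q), giving q = 2/7.
The value is 8·(2/7) + (10)·(5/7) = 66/7.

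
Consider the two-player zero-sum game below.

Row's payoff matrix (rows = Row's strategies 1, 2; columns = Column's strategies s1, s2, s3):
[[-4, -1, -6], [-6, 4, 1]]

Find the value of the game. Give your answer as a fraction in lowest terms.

Column s2 is strictly dominated by s3 for Column (it gives Row more in every row).
The remaining 2×2 game on (1, 2) × (s1, s3) has no saddle point. Let Row play 1 with probability p; indifference gives −4p − 6(1−p) = −6p + (1−p), so p = 7/9.
Similarly Column's optimal q on s1 is 7/9, and the value is -4·(7/9) + (-6)·(2/9) = -40/9.

-40/9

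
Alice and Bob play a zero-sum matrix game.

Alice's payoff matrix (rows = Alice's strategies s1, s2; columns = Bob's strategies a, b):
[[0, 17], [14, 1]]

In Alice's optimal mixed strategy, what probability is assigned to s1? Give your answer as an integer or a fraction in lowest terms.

Row minima are 0 and 1, so Alice's maximin is 1; column maxima are 14 and 17, so Bob's minimax is 14. These differ, so the equilibrium is in mixed strategies.
Let Alice play s1 with probability p. Bob is indifferent when 14(1−p) = 17p + (1−p), giving p = 13/30.

13/30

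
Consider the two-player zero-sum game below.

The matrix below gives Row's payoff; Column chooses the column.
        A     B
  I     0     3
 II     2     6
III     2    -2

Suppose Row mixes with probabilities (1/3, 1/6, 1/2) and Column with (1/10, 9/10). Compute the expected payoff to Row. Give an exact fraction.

Against (1/10, 9/10), each row's expected payoff is I: 27/10; II: 28/5; III: -8/5.
Taking the (1/3, 1/6, 1/2)-weighted average: (1/3)·(27/10) + (1/6)·(28/5) + (1/2)·(-8/5) = 31/30.

31/30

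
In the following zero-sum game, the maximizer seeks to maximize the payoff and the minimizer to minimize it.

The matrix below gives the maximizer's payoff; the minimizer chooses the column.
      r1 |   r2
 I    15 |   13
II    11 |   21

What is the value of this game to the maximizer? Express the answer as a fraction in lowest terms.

43/3

Row minima are 13 and 11, so the maximizer's maximin is 13; column maxima are 15 and 21, so the minimizer's minimax is 15. These differ, so the equilibrium is in mixed strategies.
Let the maximizer play I with probability p. The minimizer is indifferent when 15p + 11(1−p) = 13p + 21(1−p), giving p = 5/6.
Let the minimizer play r1 with probability q. The maximizer is indifferent when 15q + 13(1−q) = 11q + 21(1−q), giving q = 2/3.
The value is 15·(2/3) + (13)·(1/3) = 43/3.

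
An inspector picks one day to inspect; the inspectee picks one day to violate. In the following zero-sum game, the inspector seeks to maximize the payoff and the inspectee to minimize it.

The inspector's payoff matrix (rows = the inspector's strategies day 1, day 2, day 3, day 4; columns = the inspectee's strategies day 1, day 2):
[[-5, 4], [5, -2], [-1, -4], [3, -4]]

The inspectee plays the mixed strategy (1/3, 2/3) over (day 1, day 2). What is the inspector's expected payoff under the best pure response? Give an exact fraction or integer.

day 1: (-5)·(1/3) + (4)·(2/3) = 1.
day 2: (5)·(1/3) + (-2)·(2/3) = 1/3.
day 3: (-1)·(1/3) + (-4)·(2/3) = -3.
day 4: (3)·(1/3) + (-4)·(2/3) = -5/3.
The best pure response is day 1 with expected payoff 1.

1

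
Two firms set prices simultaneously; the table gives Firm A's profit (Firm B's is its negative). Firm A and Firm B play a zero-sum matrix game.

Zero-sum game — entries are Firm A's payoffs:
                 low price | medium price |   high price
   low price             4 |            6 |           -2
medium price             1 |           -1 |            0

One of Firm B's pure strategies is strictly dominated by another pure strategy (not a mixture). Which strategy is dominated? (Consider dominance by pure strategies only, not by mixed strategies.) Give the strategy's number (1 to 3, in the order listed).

1

Firm B prefers columns that give Firm A less. Compare low price with high price: -2 < 4, 0 < 1.
So high price strictly dominates low price for Firm B; low price is strictly dominated.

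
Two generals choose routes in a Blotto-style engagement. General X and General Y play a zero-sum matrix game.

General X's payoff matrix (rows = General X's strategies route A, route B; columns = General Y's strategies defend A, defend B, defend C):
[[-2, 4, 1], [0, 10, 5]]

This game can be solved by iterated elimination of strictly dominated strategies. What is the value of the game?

0

Column defend C is strictly dominated by defend A for General Y (-2<1, 0<5); eliminate defend C.
Column defend B is strictly dominated by defend A for General Y (-2<4, 0<10); eliminate defend B.
Row route A is strictly dominated by row route B (0>-2); eliminate route A.
Only (route B, defend A) remains, with payoff 0.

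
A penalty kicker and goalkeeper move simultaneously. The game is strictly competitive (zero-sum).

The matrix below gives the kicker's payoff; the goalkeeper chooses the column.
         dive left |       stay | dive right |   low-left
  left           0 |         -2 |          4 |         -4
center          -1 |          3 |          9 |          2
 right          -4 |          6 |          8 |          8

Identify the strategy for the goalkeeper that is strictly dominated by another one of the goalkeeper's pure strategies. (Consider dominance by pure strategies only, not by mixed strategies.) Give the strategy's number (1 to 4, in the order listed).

3

The goalkeeper prefers columns that give the kicker less. Compare dive right with dive left: 0 < 4, -1 < 9, -4 < 8.
So dive left strictly dominates dive right for the goalkeeper; dive right is strictly dominated.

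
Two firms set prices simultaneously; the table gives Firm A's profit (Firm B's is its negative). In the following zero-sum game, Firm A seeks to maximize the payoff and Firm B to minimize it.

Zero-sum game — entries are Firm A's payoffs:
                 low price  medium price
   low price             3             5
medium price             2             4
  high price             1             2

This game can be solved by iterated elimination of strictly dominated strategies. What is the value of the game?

Row medium price is strictly dominated by row low price (3>2, 5>4); eliminate medium price.
Column medium price is strictly dominated by low price for Firm B (3<5, 1<2); eliminate medium price.
Row high price is strictly dominated by row low price (3>1); eliminate high price.
Only (low price, low price) remains, with payoff 3.

3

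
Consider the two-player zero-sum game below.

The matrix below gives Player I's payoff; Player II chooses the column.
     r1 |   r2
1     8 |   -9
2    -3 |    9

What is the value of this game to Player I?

Row minima are -9 and -3, so Player I's maximin is -3; column maxima are 8 and 9, so Player II's minimax is 8. These differ, so the equilibrium is in mixed strategies.
Let Player I play 1 with probability p. Player II is indifferent when 8p − 3(1−p) = −9p + 9(1−p), giving p = 12/29.
Let Player II play r1 with probability q. Player I is indifferent when 8q − 9(1−q) = −3q + 9(1−q), giving q = 18/29.
The value is 8·(18/29) + (-9)·(11/29) = 45/29.

45/29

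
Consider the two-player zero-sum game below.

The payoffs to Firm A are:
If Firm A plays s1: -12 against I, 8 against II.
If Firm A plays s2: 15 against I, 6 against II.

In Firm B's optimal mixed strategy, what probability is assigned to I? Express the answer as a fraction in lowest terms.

2/29

Row minima are -12 and 6, so Firm A's maximin is 6; column maxima are 15 and 8, so Firm B's minimax is 8. These differ, so the equilibrium is in mixed strategies.
Let Firm B play I with probability q. Firm A is indifferent when −12q + 8(1−q) = 15q + 6(1−q), giving q = 2/29.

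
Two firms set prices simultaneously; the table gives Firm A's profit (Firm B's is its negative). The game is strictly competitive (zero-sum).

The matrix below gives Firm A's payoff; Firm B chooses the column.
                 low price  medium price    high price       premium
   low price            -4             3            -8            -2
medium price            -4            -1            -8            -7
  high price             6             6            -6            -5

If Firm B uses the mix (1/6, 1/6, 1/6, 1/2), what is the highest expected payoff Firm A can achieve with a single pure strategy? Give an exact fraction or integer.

low price: (-4)·(1/6) + (3)·(1/6) + (-8)·(1/6) + (-2)·(1/2) = -5/2.
medium price: (-4)·(1/6) + (-1)·(1/6) + (-8)·(1/6) + (-7)·(1/2) = -17/3.
high price: (6)·(1/6) + (6)·(1/6) + (-6)·(1/6) + (-5)·(1/2) = -3/2.
The best pure response is high price with expected payoff -3/2.

-3/2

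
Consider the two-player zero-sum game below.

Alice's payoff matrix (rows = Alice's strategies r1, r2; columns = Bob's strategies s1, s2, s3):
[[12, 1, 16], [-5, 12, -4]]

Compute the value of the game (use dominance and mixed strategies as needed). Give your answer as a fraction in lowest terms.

Column s3 is strictly dominated by s1 for Bob (it gives Alice more in every row).
The remaining 2×2 game on (r1, r2) × (s1, s2) has no saddle point. Let Alice play r1 with probability p; indifference gives 12p − 5(1−p) = p + 12(1−p), so p = 17/28.
Similarly Bob's optimal q on s1 is 11/28, and the value is 12·(11/28) + (1)·(17/28) = 149/28.

149/28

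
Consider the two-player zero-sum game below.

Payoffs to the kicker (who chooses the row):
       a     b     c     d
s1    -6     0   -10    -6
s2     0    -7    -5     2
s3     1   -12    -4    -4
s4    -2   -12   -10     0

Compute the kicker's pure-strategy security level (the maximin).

-7

The worst-case payoff for each row is s1: -10, s2: -7, s3: -12, s4: -12.
The best of these is -7.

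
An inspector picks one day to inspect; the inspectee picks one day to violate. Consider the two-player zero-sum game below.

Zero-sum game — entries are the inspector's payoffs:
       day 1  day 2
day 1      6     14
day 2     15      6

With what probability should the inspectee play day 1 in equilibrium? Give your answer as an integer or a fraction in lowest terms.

Row minima are 6 and 6, so the inspector's maximin is 6; column maxima are 15 and 14, so the inspectee's minimax is 14. These differ, so the equilibrium is in mixed strategies.
Let the inspectee play day 1 with probability q. The inspector is indifferent when 6q + 14(1−q) = 15q + 6(1−q), giving q = 8/17.

8/17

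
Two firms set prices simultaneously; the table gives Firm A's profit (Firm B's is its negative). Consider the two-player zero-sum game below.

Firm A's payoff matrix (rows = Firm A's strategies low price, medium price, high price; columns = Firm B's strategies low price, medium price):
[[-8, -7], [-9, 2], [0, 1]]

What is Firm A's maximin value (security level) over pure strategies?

The worst-case payoff for each row is low price: -8, medium price: -9, high price: 0.
The best of these is 0.

0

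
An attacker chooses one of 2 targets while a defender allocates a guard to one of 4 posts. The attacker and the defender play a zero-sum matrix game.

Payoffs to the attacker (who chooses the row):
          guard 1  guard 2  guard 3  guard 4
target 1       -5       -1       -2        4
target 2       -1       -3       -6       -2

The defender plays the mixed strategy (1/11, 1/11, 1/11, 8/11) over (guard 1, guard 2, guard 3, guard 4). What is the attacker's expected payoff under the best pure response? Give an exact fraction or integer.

24/11

target 1: (-5)·(1/11) + (-1)·(1/11) + (-2)·(1/11) + (4)·(8/11) = 24/11.
target 2: (-1)·(1/11) + (-3)·(1/11) + (-6)·(1/11) + (-2)·(8/11) = -26/11.
The best pure response is target 1 with expected payoff 24/11.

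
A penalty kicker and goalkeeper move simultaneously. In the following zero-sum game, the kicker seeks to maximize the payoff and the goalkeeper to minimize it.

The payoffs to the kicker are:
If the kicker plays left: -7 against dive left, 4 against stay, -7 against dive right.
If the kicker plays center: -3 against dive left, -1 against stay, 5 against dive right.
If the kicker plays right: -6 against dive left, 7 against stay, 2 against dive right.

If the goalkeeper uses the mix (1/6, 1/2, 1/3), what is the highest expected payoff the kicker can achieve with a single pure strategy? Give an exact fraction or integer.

19/6

left: (-7)·(1/6) + (4)·(1/2) + (-7)·(1/3) = -3/2.
center: (-3)·(1/6) + (-1)·(1/2) + (5)·(1/3) = 2/3.
right: (-6)·(1/6) + (7)·(1/2) + (2)·(1/3) = 19/6.
The best pure response is right with expected payoff 19/6.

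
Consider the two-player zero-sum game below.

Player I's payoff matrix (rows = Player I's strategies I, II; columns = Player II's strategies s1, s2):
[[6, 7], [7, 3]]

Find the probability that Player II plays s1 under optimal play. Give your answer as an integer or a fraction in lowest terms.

Row minima are 6 and 3, so Player I's maximin is 6; column maxima are 7 and 7, so Player II's minimax is 7. These differ, so the equilibrium is in mixed strategies.
Let Player II play s1 with probability q. Player I is indifferent when 6q + 7(1−q) = 7q + 3(1−q), giving q = 4/5.

4/5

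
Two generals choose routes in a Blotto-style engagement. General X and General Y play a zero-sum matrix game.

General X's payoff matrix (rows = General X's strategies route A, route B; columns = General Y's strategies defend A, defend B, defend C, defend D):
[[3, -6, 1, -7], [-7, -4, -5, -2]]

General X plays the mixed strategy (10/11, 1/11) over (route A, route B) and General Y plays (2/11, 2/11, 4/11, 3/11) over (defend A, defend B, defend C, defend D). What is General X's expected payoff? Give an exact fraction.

Against (2/11, 2/11, 4/11, 3/11), each row's expected payoff is route A: -23/11; route B: -48/11.
Taking the (10/11, 1/11)-weighted average: (10/11)·(-23/11) + (1/11)·(-48/11) = -278/121.

-278/121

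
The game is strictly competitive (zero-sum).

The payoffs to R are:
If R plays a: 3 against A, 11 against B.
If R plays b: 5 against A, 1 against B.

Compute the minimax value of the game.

Row minima are 3 and 1, so R's maximin is 3; column maxima are 5 and 11, so C's minimax is 5. These differ, so the equilibrium is in mixed strategies.
Let R play a with probability p. C is indifferent when 3p + 5(1−p) = 11p + (1−p), giving p = 1/3.
Let C play A with probability q. R is indifferent when 3q + 11(1−q) = 5q + (1−q), giving q = 5/6.
The value is 3·(5/6) + (11)·(1/6) = 13/3.

13/3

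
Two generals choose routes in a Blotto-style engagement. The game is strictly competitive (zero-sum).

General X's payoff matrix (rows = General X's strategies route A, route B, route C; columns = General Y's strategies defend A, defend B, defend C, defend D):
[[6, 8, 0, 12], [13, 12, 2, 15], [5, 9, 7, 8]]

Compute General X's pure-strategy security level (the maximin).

5

The worst-case payoff for each row is route A: 0, route B: 2, route C: 5.
The best of these is 5.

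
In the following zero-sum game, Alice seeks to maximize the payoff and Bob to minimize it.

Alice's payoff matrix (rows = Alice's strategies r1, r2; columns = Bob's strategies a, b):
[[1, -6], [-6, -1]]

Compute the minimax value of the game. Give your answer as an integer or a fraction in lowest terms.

-37/12

Row minima are -6 and -6, so Alice's maximin is -6; column maxima are 1 and -1, so Bob's minimax is -1. These differ, so the equilibrium is in mixed strategies.
Let Alice play r1 with probability p. Bob is indifferent when p − 6(1−p) = −6p − (1−p), giving p = 5/12.
Let Bob play a with probability q. Alice is indifferent when q − 6(1−q) = −6q − (1−q), giving q = 5/12.
The value is 1·(5/12) + (-6)·(7/12) = -37/12.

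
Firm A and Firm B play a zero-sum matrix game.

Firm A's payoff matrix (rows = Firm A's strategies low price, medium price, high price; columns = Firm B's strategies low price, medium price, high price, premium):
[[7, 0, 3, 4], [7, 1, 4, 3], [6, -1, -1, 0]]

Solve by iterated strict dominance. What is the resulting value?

1

Row high price is strictly dominated by row low price (7>6, 0>-1, 3>-1, 4>0); eliminate high price.
Column high price is strictly dominated by medium price for Firm B (0<3, 1<4); eliminate high price.
Column low price is strictly dominated by medium price for Firm B (0<7, 1<7); eliminate low price.
Column premium is strictly dominated by medium price for Firm B (0<4, 1<3); eliminate premium.
Row low price is strictly dominated by row medium price (1>0); eliminate low price.
Only (medium price, medium price) remains, with payoff 1.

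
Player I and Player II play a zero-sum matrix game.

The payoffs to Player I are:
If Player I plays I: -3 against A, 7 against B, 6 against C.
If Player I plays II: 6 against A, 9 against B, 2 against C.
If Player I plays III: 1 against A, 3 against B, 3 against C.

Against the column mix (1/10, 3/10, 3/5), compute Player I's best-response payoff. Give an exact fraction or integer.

I: (-3)·(1/10) + (7)·(3/10) + (6)·(3/5) = 27/5.
II: (6)·(1/10) + (9)·(3/10) + (2)·(3/5) = 9/2.
III: (1)·(1/10) + (3)·(3/10) + (3)·(3/5) = 14/5.
The best pure response is I with expected payoff 27/5.

27/5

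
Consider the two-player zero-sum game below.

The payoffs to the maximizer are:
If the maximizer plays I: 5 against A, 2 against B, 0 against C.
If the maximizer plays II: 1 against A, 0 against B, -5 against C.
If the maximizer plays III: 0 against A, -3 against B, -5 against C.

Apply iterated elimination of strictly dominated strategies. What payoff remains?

0

Row II is strictly dominated by row I (5>1, 2>0, 0>-5); eliminate II.
Row III is strictly dominated by row I (5>0, 2>-3, 0>-5); eliminate III.
Column B is strictly dominated by C for the minimizer (0<2); eliminate B.
Column A is strictly dominated by C for the minimizer (0<5); eliminate A.
Only (I, C) remains, with payoff 0.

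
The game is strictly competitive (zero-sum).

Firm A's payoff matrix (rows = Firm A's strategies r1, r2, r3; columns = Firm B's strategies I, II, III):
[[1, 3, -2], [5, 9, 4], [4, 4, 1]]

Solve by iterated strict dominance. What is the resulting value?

4

Row r3 is strictly dominated by row r2 (5>4, 9>4, 4>1); eliminate r3.
Column II is strictly dominated by I for Firm B (1<3, 5<9); eliminate II.
Column I is strictly dominated by III for Firm B (-2<1, 4<5); eliminate I.
Row r1 is strictly dominated by row r2 (4>-2); eliminate r1.
Only (r2, III) remains, with payoff 4.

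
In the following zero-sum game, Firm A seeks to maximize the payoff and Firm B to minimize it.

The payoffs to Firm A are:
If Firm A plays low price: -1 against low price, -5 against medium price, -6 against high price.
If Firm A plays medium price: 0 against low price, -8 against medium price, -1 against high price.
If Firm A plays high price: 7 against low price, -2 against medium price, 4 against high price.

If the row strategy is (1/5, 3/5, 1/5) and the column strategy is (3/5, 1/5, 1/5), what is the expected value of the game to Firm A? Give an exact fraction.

Against (3/5, 1/5, 1/5), each row's expected payoff is low price: -14/5; medium price: -9/5; high price: 23/5.
Taking the (1/5, 3/5, 1/5)-weighted average: (1/5)·(-14/5) + (3/5)·(-9/5) + (1/5)·(23/5) = -18/25.

-18/25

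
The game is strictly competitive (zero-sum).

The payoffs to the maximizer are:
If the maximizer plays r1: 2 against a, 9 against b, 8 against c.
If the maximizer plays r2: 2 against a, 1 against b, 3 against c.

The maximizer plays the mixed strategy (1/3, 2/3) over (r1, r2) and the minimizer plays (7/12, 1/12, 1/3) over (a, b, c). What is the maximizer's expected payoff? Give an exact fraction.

109/36

Against (7/12, 1/12, 1/3), each row's expected payoff is r1: 55/12; r2: 9/4.
Taking the (1/3, 2/3)-weighted average: (1/3)·(55/12) + (2/3)·(9/4) = 109/36.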